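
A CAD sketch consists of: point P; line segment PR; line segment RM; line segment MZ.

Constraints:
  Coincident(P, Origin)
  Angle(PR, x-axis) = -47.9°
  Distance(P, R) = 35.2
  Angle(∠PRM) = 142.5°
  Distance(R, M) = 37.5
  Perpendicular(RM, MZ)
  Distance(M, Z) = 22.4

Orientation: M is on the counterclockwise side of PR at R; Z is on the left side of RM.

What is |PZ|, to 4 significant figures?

65.43

P is at the origin; PR runs at -47.9° with length 35.2, so R = 35.2·(cos -47.9°, sin -47.9°) = (23.60, -26.12). ∠PRM = 142.5°, so RM runs at -47.9° + (180° − 142.5°) = -10.40° from the x-axis; with |RM| = 37.5, M = R + 37.5·(cos -10.40°, sin -10.40°) = (60.48, -32.89). RM is perpendicular to MZ; with |MZ| = 22.4 on the left of RM, Z = M + 22.4·(0.1805, 0.9836) = (64.53, -10.86). Then |PZ| = |Z − P| = 65.43.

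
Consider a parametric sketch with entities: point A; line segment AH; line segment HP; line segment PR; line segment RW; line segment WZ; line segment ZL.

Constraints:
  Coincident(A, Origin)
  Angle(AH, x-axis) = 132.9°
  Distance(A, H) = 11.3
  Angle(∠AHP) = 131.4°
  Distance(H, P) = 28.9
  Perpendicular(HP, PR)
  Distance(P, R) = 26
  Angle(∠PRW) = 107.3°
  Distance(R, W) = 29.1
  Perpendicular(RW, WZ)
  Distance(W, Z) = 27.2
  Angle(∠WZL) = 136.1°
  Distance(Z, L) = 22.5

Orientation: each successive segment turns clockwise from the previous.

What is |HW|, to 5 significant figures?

34.672

A is at the origin; AH runs at 132.9° with length 11.3, so H = (-7.6921, 8.2777). ∠AHP = 131.4° gives HP at 84.300° from the x-axis; with |HP| = 28.9, P = (-4.8218, 37.035). HP ⟂ PR, so PR runs at -5.7000°; with |PR| = 26.0, R = (21.050, 34.453). ∠PRW = 107.3° gives RW at -78.400° from the x-axis; with |RW| = 29.1, W = (26.901, 5.9469). Then |HW| = |W − H| = 34.672.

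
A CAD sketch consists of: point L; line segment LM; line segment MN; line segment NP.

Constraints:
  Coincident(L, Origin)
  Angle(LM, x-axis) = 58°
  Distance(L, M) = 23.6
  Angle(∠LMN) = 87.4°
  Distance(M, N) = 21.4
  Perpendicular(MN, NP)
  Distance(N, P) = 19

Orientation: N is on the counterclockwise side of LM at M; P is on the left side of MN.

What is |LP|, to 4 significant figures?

20.84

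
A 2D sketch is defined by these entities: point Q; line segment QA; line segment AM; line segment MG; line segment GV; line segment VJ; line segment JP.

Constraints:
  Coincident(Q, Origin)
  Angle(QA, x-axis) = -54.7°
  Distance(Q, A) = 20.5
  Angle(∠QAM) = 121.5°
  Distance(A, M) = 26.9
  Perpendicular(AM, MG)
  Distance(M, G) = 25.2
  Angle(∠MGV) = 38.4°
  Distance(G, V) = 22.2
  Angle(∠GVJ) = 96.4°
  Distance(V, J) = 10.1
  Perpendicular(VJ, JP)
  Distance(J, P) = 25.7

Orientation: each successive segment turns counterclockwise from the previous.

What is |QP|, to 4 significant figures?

49.12

Q is at the origin; QA runs at -54.7° with length 20.5, so A = (11.85, -16.73). ∠QAM = 121.5° gives AM at 3.800° from the x-axis; with |AM| = 26.9, M = (38.69, -14.95). The perpendicularity gives MG at right angles to AM, so MG runs at 93.80°; with |MG| = 25.2, G = (37.02, 10.20). ∠MGV = 38.4° gives GV at -124.6° from the x-axis; with |GV| = 22.2, V = (24.41, -8.077). ∠GVJ = 96.4° gives VJ at -41.00° from the x-axis; with |VJ| = 10.1, J = (32.03, -14.70). VJ is perpendicular to JP, so JP runs at 49.00°; with |JP| = 25.7, P = (48.89, 4.693). Then |QP| = |P − Q| = 49.12.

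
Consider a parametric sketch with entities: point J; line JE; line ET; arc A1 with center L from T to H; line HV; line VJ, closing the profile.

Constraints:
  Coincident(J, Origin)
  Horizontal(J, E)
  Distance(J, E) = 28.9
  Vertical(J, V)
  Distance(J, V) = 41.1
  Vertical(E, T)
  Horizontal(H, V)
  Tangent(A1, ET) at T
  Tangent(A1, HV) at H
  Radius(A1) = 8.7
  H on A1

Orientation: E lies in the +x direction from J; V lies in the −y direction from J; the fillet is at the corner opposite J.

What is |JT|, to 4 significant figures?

43.42

The virtual corner opposite J is at (28.90, -41.10). The tangent condition forces LT to be normal to ET and since A1 is tangent to HV there, LH ⟂ HV, with radius 8.7, so the center L sits 8.7 in from both sides at L = (20.20, -32.40). That places the tangent points at T = (28.90, -32.40) on ET and H = (20.20, -41.10) on HV. Then |JT| = |T − J| = 43.42.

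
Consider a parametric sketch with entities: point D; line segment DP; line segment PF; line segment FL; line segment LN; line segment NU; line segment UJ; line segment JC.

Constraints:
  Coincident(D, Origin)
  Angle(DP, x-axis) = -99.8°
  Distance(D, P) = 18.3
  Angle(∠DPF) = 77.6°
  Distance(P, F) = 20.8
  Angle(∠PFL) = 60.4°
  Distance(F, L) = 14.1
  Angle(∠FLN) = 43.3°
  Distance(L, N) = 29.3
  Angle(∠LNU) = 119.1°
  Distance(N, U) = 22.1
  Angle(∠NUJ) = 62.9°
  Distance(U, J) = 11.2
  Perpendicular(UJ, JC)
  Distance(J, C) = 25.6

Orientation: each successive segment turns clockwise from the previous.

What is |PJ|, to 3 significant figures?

33.2

D is at the origin; DP runs at -99.8° with length 18.3, so P = (-3.11, -18.0). ∠DPF = 77.6° gives PF at 158° from the x-axis; with |PF| = 20.8, F = (-22.4, -10.2). ∠PFL = 60.4° gives FL at 38.2° from the x-axis; with |FL| = 14.1, L = (-11.3, -1.45). ∠FLN = 43.3° gives LN at -98.5° from the x-axis; with |LN| = 29.3, N = (-15.6, -30.4). ∠LNU = 119.1° gives NU at -159° from the x-axis; with |NU| = 22.1, U = (-36.3, -38.2). ∠NUJ = 62.9° gives UJ at 83.5° from the x-axis; with |UJ| = 11.2, J = (-35.0, -27.1). Then |PJ| = |J − P| = 33.2.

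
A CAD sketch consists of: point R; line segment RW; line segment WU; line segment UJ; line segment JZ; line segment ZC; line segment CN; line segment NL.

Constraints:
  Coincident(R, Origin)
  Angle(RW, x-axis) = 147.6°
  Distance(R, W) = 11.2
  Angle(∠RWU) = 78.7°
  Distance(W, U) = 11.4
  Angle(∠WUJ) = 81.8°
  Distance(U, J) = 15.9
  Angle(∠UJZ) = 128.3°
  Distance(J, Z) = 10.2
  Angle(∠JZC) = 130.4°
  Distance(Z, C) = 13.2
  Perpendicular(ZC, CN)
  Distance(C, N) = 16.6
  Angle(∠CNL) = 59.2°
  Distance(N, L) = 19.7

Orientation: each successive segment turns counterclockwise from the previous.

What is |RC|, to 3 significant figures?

15.3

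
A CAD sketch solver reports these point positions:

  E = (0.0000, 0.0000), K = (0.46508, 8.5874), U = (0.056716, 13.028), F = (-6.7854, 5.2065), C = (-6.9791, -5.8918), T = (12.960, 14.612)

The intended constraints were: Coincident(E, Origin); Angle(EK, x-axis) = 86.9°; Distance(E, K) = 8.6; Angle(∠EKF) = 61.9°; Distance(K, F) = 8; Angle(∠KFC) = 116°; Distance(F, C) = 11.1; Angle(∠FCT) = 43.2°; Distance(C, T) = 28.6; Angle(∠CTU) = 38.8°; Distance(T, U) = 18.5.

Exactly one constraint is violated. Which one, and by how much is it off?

Distance(T, U) = 18.5 — off by 5.50.

E = (0.00, 0.00) ✓; EK at 86.90° ✓; |EK| = 8.600 ✓; ∠EKF = 61.90° ✓; |KF| = 8.000 ✓; ∠KFC = 116.0° ✓; |FC| = 11.10 ✓; ∠FCT = 43.20° ✓; |CT| = 28.60 ✓; ∠CTU = 38.80° ✓; |TU| = 13.00 ✗.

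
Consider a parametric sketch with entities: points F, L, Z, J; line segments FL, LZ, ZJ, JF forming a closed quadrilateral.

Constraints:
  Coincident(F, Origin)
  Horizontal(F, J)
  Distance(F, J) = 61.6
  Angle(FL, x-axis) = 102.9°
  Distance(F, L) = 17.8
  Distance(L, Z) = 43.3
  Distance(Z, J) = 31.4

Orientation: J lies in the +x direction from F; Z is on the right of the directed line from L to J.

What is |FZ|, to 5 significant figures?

32.190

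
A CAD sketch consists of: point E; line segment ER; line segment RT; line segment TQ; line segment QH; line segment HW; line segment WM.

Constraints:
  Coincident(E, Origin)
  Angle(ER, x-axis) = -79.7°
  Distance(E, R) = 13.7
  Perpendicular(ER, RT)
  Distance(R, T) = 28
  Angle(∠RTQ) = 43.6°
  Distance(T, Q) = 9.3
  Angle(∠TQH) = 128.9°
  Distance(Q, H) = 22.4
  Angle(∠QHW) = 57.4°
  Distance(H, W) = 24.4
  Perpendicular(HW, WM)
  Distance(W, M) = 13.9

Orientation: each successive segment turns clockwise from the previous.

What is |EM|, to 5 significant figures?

32.285

E is at the origin; ER runs at -79.7° with length 13.7, so R = (2.4496, -13.479). ER ⟂ RT, so RT runs at -169.70°; with |RT| = 28.0, T = (-25.099, -18.486). ∠RTQ = 43.6° gives TQ at 53.900° from the x-axis; with |TQ| = 9.3, Q = (-19.620, -10.971). ∠TQH = 128.9° gives QH at 2.8000° from the x-axis; with |QH| = 22.4, H = (2.7536, -9.8771). ∠QHW = 57.4° gives HW at -119.80° from the x-axis; with |HW| = 24.4, W = (-9.3726, -31.051). HW is perpendicular to WM, so WM runs at 150.20°; with |WM| = 13.9, M = (-21.435, -24.143). Then |EM| = |M − E| = 32.285.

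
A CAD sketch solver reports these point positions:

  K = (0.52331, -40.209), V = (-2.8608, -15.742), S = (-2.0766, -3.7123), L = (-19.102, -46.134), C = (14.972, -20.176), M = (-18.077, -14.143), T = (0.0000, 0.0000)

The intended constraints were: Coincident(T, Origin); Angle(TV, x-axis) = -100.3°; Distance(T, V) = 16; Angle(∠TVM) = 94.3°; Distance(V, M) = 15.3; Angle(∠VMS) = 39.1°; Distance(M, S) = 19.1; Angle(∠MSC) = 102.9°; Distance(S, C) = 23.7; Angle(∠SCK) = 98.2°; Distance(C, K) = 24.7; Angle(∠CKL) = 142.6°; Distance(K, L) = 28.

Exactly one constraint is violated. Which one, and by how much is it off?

Distance(K, L) = 28 — off by 7.50.

T = (0.00, 0.00) ✓; TV at -100.3° ✓; |TV| = 16.00 ✓; ∠TVM = 94.30° ✓; |VM| = 15.30 ✓; ∠VMS = 39.10° ✓; |MS| = 19.10 ✓; ∠MSC = 102.9° ✓; |SC| = 23.70 ✓; ∠SCK = 98.20° ✓; |CK| = 24.70 ✓; ∠CKL = 142.6° ✓; |KL| = 20.50 ✗.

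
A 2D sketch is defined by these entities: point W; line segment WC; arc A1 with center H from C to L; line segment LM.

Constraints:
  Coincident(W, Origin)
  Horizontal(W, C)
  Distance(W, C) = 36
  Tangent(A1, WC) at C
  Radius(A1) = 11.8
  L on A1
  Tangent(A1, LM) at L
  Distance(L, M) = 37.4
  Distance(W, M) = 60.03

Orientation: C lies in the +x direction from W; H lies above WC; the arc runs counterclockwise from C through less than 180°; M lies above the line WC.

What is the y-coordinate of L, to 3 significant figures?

16.5

W is at the origin; WC is horizontal with |WC| = 36.0 and C on the +x side, so C = (36.0, 0.00). The tangent condition forces HC to be normal to WC, so H = C + (0, 11.8) = (36.0, 11.8). Since HL ⟂ LM (tangency), |HM| = √(11.8² + 37.4²) = 39.2 regardless of where L sits on A1. So M lies on both circle(W, 60.03) and circle(H, 39.2); the above-WC intersection is M = (32.0, 50.8). L is the foot of the tangent from M: L = (46.8, 16.5).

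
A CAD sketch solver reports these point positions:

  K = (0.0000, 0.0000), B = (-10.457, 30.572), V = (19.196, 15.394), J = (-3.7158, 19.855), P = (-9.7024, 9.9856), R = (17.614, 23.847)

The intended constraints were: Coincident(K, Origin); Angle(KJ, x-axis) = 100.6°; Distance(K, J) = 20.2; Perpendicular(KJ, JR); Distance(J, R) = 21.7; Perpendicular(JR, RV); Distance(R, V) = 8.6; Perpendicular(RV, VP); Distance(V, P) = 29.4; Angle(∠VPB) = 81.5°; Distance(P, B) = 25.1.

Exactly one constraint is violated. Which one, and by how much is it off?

Distance(P, B) = 25.1 — off by 4.50.

K = (0.00, 0.00) ✓; KJ at 100.6° ✓; |KJ| = 20.20 ✓; ∠(KJ, JR) = 90.00° ✓; |JR| = 21.70 ✓; ∠(JR, RV) = 90.00° ✓; |RV| = 8.600 ✓; ∠(RV, VP) = 90.00° ✓; |VP| = 29.40 ✓; ∠VPB = 81.50° ✓; |PB| = 20.60 ✗.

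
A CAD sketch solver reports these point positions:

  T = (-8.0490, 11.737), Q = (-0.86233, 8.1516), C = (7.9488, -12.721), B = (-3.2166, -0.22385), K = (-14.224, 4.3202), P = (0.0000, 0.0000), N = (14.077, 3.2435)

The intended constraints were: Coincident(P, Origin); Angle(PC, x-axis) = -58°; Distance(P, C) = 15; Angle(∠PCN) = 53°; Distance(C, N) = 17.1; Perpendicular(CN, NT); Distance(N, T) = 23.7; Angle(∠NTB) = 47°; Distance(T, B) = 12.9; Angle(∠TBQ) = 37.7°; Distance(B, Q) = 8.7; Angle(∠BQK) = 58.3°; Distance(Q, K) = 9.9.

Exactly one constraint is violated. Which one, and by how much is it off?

Distance(Q, K) = 9.9 — off by 4.00.

P = (0.00, 0.00) ✓; PC at -58.00° ✓; |PC| = 15.00 ✓; ∠PCN = 53.00° ✓; |CN| = 17.10 ✓; ∠(CN, NT) = 90.00° ✓; |NT| = 23.70 ✓; ∠NTB = 47.00° ✓; |TB| = 12.90 ✓; ∠TBQ = 37.70° ✓; |BQ| = 8.700 ✓; ∠BQK = 58.30° ✓; |QK| = 13.90 ✗.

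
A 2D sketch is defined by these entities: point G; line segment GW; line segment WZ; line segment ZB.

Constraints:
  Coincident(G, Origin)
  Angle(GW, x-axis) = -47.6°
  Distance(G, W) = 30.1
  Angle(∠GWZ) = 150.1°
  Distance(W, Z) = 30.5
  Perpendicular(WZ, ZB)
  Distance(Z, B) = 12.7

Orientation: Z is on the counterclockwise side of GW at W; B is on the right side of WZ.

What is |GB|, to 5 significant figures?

63.011

G is at the origin; GW runs at -47.6° with length 30.1, so W = 30.1·(cos -47.6°, sin -47.6°) = (20.297, -22.228). ∠GWZ = 150.1°, so WZ runs at -47.6° + (180° − 150.1°) = -17.700° from the x-axis; with |WZ| = 30.5, Z = W + 30.5·(cos -17.700°, sin -17.700°) = (49.353, -31.501). The perpendicularity gives ZB at right angles to WZ; with |ZB| = 12.7 on the right of WZ, B = Z + 12.7·(-0.30403, -0.95266) = (45.491, -43.599). Then |GB| = |B − G| = 63.011.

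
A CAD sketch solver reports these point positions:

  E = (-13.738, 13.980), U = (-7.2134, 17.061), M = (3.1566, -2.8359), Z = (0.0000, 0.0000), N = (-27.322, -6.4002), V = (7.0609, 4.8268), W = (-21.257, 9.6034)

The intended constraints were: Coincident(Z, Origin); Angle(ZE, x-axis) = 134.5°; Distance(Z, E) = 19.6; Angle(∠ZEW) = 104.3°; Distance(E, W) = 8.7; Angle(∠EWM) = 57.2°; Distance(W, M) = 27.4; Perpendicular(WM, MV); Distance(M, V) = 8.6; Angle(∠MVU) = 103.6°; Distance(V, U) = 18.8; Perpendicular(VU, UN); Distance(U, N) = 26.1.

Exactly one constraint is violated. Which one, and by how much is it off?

Distance(U, N) = 26.1 — off by 4.80.

Z = (0.00, 0.00) ✓; ZE at 134.5° ✓; |ZE| = 19.60 ✓; ∠ZEW = 104.3° ✓; |EW| = 8.700 ✓; ∠EWM = 57.20° ✓; |WM| = 27.40 ✓; ∠(WM, MV) = 90.00° ✓; |MV| = 8.600 ✓; ∠MVU = 103.6° ✓; |VU| = 18.80 ✓; ∠(VU, UN) = 90.00° ✓; |UN| = 30.90 ✗.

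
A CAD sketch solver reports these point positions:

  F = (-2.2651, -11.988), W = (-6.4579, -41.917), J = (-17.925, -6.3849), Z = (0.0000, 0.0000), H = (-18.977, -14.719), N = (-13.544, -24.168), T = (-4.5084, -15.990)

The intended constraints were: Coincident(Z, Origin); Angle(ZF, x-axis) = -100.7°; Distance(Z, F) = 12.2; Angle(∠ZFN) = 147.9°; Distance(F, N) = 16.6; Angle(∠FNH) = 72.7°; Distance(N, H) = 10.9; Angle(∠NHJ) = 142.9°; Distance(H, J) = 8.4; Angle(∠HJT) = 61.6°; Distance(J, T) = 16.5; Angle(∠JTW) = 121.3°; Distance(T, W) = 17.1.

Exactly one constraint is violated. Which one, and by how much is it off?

Distance(T, W) = 17.1 — off by 8.90.

Z = (0.00, 0.00) ✓; ZF at -100.7° ✓; |ZF| = 12.20 ✓; ∠ZFN = 147.9° ✓; |FN| = 16.60 ✓; ∠FNH = 72.70° ✓; |NH| = 10.90 ✓; ∠NHJ = 142.9° ✓; |HJ| = 8.400 ✓; ∠HJT = 61.59° ✓; |JT| = 16.50 ✓; ∠JTW = 121.3° ✓; |TW| = 26.00 ✗.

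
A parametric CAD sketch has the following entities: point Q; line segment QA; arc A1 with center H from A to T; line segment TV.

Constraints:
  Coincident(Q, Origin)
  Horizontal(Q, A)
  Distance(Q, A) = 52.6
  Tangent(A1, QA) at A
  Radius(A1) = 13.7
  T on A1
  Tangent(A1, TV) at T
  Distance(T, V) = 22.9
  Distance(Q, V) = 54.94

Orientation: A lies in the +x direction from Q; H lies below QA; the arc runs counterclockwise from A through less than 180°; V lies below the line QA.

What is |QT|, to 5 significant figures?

41.540

Checks: ∠(HA, AQ) = 90.00° ✓; |HT| = 13.70 ✓; ∠(HT, TV) = 90.00° ✓; |TV| = 22.90 ✓; |QV| = 54.94 ✓.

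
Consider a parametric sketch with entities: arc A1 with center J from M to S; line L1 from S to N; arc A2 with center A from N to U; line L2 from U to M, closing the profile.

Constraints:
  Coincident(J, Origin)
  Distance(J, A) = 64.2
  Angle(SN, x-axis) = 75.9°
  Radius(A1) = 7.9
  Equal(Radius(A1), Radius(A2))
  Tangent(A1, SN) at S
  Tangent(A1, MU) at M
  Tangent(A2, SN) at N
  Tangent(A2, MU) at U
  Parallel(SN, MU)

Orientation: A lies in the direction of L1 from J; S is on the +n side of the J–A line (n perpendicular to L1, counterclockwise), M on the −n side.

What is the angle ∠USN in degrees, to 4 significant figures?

13.83°

Tangency of A1 to both parallel lines with radius 7.9 puts S and M at J ± 7.9·n: S = (-7.662, 1.925), M = (7.662, -1.925). Equal radii place N and U the same way about A: N = A + 7.9·n = (7.978, 64.19), U = A − 7.9·n = (23.30, 60.34). Then cos ∠USN = SU·SN / (|SU||SN|), giving 13.83°.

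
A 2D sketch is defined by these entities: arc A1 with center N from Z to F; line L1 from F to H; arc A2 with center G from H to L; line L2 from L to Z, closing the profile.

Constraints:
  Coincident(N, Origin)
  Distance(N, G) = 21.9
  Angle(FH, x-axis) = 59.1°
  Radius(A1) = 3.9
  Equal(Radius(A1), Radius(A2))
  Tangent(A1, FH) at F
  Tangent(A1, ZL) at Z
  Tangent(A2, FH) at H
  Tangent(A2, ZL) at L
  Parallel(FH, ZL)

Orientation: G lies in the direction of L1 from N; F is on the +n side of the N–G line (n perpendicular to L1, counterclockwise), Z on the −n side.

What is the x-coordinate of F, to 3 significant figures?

-3.35

N is at the origin and G lies 21.9 along u from N, so G = 21.9·u = (11.2, 18.8). Tangency of A1 to both parallel lines with radius 3.9 puts F and Z at N ± 3.9·n: F = (-3.35, 2.00), Z = (3.35, -2.00). So F.x = -3.35.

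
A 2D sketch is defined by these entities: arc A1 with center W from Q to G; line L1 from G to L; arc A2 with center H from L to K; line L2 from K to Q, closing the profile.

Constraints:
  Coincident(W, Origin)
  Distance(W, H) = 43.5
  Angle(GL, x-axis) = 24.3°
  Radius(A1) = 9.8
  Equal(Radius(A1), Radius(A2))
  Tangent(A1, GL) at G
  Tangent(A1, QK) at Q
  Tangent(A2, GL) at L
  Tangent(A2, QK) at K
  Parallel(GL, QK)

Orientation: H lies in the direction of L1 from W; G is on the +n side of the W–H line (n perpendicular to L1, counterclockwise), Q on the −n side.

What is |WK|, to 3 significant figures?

44.6

Tangency of A1 to both parallel lines with radius 9.8 puts G and Q at W ± 9.8·n: G = (-4.03, 8.93), Q = (4.03, -8.93). Equal radii place L and K the same way about H: L = H + 9.8·n = (35.6, 26.8), K = H − 9.8·n = (43.7, 8.97). Then |WK| = |K − W| = 44.6.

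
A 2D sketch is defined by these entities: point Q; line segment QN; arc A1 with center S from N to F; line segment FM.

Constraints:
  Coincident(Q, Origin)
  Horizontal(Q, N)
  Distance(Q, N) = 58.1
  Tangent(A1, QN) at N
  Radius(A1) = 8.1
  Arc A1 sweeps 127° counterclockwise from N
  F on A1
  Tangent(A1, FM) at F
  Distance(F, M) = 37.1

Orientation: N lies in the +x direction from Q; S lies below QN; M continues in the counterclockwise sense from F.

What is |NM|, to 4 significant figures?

45.46

On A1, N sits at bearing 90° from S; a 127° counterclockwise sweep puts F at bearing 217°, so F = S + 8.1·(cos 217°, sin 217°) = (51.63, -12.97). Since A1 is tangent to FM there, SF ⟂ FM, so FM runs along (−sin 217°, cos 217°); with |FM| = 37.1, M = (73.96, -42.60). Then |NM| = |M − N| = 45.46.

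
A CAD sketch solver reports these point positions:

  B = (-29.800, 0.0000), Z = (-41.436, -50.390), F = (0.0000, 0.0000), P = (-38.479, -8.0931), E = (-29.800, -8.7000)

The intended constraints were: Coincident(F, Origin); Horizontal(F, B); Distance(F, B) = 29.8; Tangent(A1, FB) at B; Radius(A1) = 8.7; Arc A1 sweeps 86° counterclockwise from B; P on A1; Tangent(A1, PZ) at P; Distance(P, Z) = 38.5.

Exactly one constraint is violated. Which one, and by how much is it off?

Distance(P, Z) = 38.5 — off by 3.90.

F = (0.00, 0.00) ✓; F.y = 0.00, B.y = 0.00 ✓; |FB| = 29.80 ✓; ∠(EB, BF) = 90.00° ✓; |EB| = 8.700 ✓; bearing(E→P) − bearing(E→B) = 86.00° ✓; |EP| = 8.700 ✓; ∠(EP, PZ) = 90.00° ✓; |PZ| = 42.40 ✗.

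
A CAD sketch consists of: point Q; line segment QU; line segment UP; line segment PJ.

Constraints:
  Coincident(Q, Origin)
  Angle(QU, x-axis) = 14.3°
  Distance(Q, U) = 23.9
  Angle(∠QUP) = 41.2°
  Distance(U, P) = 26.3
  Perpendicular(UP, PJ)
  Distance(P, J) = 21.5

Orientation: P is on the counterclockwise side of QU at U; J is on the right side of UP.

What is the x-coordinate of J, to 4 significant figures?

9.433

Q is at the origin; QU runs at 14.3° with length 23.9, so U = 23.9·(cos 14.3°, sin 14.3°) = (23.16, 5.903). ∠QUP = 41.2°, so UP runs at 14.3° + (180° − 41.2°) = 153.1° from the x-axis; with |UP| = 26.3, P = U + 26.3·(cos 153.1°, sin 153.1°) = (-0.2948, 17.80). UP ⟂ PJ; with |PJ| = 21.5 on the right of UP, J = P + 21.5·(0.4524, 0.8918) = (9.433, 36.98). So J.x = 9.433.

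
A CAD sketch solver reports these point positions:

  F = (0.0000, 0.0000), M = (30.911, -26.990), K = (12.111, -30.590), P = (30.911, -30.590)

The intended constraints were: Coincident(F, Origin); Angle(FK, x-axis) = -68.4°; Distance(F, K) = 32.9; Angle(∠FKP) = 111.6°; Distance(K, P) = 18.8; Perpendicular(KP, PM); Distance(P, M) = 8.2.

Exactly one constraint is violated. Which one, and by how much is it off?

Distance(P, M) = 8.2 — off by 4.60.

F = (0.00, 0.00) ✓; FK at -68.40° ✓; |FK| = 32.90 ✓; ∠FKP = 111.6° ✓; |KP| = 18.80 ✓; ∠(KP, PM) = 90.00° ✓; |PM| = 3.600 ✗.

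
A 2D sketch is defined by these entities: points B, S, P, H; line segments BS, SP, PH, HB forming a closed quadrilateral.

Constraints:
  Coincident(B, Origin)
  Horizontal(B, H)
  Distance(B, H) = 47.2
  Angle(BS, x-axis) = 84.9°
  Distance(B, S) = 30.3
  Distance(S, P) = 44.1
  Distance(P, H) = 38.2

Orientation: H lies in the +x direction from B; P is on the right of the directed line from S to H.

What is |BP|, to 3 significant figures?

17.3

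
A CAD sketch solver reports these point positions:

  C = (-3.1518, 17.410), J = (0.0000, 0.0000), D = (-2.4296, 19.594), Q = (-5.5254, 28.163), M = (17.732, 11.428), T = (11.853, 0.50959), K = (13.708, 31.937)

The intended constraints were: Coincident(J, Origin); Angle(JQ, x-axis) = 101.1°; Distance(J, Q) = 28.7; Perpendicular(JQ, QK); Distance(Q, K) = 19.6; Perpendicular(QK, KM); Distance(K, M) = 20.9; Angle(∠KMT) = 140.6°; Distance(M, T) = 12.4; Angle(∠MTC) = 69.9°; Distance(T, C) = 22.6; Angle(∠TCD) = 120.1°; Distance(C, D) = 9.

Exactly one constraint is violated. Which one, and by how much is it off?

Distance(C, D) = 9 — off by 6.70.

J = (0.00, 0.00) ✓; JQ at 101.1° ✓; |JQ| = 28.70 ✓; ∠(JQ, QK) = 90.00° ✓; |QK| = 19.60 ✓; ∠(QK, KM) = 90.00° ✓; |KM| = 20.90 ✓; ∠KMT = 140.6° ✓; |MT| = 12.40 ✓; ∠MTC = 69.90° ✓; |TC| = 22.60 ✓; ∠TCD = 120.1° ✓; |CD| = 2.300 ✗.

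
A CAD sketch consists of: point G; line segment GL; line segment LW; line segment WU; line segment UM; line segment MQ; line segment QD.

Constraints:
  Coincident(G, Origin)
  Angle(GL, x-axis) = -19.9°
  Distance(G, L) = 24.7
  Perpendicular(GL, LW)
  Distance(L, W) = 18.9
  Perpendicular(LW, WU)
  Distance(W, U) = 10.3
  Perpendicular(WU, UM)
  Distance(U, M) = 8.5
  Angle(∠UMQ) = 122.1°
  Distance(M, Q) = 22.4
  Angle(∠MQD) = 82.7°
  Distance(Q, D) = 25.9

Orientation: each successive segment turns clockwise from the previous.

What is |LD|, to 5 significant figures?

29.430

G is at the origin; GL runs at -19.9° with length 24.7, so L = (23.225, -8.4074). The perpendicularity gives LW at right angles to GL, so LW runs at -109.90°; with |LW| = 18.9, W = (16.792, -26.179). The perpendicularity gives WU at right angles to LW, so WU runs at 160.10°; with |WU| = 10.3, U = (7.1070, -22.673). The perpendicularity gives UM at right angles to WU, so UM runs at 70.100°; with |UM| = 8.5, M = (10.000, -14.680). ∠UMQ = 122.1° gives MQ at 12.200° from the x-axis; with |MQ| = 22.4, Q = (31.894, -9.9468). ∠MQD = 82.7° gives QD at -85.100° from the x-axis; with |QD| = 25.9, D = (34.107, -35.752). Then |LD| = |D − L| = 29.430.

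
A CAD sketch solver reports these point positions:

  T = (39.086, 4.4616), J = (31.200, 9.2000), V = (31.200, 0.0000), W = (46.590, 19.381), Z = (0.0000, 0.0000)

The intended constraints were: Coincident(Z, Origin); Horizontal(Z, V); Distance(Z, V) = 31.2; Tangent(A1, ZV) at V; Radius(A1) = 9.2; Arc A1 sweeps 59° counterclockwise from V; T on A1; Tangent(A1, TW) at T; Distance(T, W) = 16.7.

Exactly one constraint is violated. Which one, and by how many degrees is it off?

Tangent(A1, TW) at T — off by 4.30°.

Z = (0.00, 0.00) ✓; Z.y = 0.00, V.y = 0.00 ✓; |ZV| = 31.20 ✓; ∠(JV, VZ) = 90.00° ✓; |JV| = 9.200 ✓; bearing(J→T) − bearing(J→V) = 59.00° ✓; |JT| = 9.200 ✓; ∠(JT, TW) = 85.70° ✗; |TW| = 16.70 ✓.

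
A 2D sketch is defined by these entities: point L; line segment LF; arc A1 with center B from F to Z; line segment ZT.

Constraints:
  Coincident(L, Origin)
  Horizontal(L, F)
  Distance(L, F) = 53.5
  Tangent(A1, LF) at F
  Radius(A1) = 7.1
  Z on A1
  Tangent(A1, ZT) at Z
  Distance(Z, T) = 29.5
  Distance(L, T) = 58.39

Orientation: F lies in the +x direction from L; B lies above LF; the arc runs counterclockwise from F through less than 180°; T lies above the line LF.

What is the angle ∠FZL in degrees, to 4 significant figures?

49.30°

L is at the origin; L and F share the same y with |LF| = 53.5 and F on the +x side, so F = (53.50, 0.000). Tangency of A1 to LF means the radius BF is perpendicular to LF, so B = F + (0, 7.1) = (53.50, 7.100). Since BZ ⟂ ZT (tangency), |BT| = √(7.1² + 29.5²) = 30.34 regardless of where Z sits on A1. So T lies on both circle(L, 58.39) and circle(B, 30.34); the above-LF intersection is T = (45.65, 36.41). Z is the foot of the tangent from T: Z = (59.74, 10.49).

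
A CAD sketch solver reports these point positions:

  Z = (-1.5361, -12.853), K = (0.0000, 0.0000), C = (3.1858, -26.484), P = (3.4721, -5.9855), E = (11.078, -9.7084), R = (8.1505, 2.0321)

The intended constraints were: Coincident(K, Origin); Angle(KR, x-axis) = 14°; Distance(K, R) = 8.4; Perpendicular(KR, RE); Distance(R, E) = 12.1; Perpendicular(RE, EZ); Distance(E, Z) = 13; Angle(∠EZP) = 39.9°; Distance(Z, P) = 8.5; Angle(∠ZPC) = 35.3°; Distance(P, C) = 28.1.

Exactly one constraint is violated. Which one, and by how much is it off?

Distance(P, C) = 28.1 — off by 7.60.

K = (0.00, 0.00) ✓; KR at 14.00° ✓; |KR| = 8.400 ✓; ∠(KR, RE) = 90.00° ✓; |RE| = 12.10 ✓; ∠(RE, EZ) = 90.00° ✓; |EZ| = 13.00 ✓; ∠EZP = 39.90° ✓; |ZP| = 8.500 ✓; ∠ZPC = 35.30° ✓; |PC| = 20.50 ✗.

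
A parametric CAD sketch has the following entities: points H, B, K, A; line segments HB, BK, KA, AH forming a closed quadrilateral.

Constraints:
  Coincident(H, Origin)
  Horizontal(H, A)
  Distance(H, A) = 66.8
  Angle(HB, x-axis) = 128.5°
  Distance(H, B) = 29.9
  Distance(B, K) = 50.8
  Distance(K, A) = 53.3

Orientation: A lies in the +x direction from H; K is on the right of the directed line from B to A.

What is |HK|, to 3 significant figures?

21.0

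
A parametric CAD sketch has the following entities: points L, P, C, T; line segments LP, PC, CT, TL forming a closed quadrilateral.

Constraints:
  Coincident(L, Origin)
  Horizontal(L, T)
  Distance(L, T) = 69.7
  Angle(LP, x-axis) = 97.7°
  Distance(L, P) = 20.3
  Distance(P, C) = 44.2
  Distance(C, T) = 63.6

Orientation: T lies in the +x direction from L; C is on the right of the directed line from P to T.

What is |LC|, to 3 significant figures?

24.4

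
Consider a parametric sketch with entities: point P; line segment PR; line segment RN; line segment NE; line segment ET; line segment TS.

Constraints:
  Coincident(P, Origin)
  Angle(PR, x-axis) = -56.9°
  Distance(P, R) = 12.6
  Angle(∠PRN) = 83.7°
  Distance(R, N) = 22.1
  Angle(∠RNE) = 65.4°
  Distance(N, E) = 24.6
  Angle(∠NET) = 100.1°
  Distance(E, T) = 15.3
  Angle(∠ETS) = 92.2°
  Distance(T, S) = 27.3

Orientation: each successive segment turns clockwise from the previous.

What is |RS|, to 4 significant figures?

8.626

P is at the origin; PR runs at -56.9° with length 12.6, so R = (6.881, -10.56). ∠PRN = 83.7° gives RN at -153.2° from the x-axis; with |RN| = 22.1, N = (-12.85, -20.52). ∠RNE = 65.4° gives NE at 92.20° from the x-axis; with |NE| = 24.6, E = (-13.79, 4.062). ∠NET = 100.1° gives ET at 12.30° from the x-axis; with |ET| = 15.3, T = (1.159, 7.322). ∠ETS = 92.2° gives TS at -75.50° from the x-axis; with |TS| = 27.3, S = (7.995, -19.11). Then |RS| = |S − R| = 8.626.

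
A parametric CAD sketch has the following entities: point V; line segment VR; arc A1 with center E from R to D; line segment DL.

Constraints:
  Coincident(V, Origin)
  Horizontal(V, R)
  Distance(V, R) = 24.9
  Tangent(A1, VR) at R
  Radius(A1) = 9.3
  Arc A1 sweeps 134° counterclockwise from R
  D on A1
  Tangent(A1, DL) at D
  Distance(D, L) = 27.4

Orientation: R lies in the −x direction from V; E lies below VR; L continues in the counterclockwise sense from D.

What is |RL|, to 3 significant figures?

37.6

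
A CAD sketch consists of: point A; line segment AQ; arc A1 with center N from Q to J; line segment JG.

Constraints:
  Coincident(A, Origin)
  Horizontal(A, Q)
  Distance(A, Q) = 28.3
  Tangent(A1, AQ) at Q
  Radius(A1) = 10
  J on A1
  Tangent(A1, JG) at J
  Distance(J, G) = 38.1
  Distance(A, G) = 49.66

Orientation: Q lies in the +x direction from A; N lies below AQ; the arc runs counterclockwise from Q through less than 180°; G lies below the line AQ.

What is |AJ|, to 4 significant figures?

20.52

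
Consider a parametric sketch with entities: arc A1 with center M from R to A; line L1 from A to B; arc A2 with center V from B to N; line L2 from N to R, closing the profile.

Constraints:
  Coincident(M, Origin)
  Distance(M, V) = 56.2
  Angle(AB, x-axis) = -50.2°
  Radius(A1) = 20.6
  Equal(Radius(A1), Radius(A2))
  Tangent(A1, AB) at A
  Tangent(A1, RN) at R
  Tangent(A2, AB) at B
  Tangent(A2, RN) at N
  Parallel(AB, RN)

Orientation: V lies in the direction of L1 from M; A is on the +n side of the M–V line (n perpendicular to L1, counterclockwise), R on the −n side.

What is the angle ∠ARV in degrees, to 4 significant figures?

69.87°

The slot axis is L1's direction at -50.2°, so u = (cos -50.2°, sin -50.2°) = (0.6401, -0.7683) and n = (−sin -50.2°, cos -50.2°) = (0.7683, 0.6401). M is at the origin and V lies 56.2 along u from M, so V = 56.2·u = (35.97, -43.18). Tangency of A1 to both parallel lines with radius 20.6 puts A and R at M ± 20.6·n: A = (15.83, 13.19), R = (-15.83, -13.19). Then cos ∠ARV = RA·RV / (|RA||RV|), giving 69.87°.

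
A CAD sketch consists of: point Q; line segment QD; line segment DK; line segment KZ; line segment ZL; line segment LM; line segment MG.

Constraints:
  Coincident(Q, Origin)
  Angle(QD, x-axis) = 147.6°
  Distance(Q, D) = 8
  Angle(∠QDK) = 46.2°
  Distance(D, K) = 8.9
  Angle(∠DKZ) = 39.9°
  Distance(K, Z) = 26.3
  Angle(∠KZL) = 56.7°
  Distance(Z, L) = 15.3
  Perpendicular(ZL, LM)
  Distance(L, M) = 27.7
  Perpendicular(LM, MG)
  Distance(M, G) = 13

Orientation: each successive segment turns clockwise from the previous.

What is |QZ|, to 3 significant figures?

20.1

Q is at the origin; QD runs at 147.6° with length 8.0, so D = (-6.75, 4.29). ∠QDK = 46.2° gives DK at 13.8° from the x-axis; with |DK| = 8.9, K = (1.89, 6.41). ∠DKZ = 39.9° gives KZ at -126° from the x-axis; with |KZ| = 26.3, Z = (-13.7, -14.8). Then |QZ| = |Z − Q| = 20.1.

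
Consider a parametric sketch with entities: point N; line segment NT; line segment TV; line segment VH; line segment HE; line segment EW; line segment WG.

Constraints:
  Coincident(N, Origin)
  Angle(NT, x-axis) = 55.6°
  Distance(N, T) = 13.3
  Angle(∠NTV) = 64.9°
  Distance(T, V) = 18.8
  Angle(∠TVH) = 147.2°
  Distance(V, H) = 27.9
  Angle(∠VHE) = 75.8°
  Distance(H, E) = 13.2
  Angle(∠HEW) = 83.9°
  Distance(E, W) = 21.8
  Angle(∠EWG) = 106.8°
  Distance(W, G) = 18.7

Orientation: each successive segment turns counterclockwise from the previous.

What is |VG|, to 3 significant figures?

14.5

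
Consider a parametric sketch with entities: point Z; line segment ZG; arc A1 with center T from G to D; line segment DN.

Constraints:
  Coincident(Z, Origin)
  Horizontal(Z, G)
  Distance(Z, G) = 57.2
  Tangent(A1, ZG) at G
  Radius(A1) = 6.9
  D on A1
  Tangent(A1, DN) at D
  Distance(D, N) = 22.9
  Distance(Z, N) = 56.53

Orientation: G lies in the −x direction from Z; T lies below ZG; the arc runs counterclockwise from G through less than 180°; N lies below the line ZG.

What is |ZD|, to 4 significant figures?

63.61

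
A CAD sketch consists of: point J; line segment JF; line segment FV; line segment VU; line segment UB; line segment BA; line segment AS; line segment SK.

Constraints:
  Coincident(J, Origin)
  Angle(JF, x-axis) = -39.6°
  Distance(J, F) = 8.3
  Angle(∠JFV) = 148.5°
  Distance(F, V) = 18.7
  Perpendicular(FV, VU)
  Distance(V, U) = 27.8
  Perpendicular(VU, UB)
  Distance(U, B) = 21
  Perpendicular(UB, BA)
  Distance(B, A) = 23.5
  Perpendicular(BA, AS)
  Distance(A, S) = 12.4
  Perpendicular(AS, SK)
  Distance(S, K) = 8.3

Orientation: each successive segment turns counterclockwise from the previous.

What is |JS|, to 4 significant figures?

17.18

UB is perpendicular to BA, so BA runs at -98.10°; with |BA| = 23.5, A = (4.724, -0.7094). BA is perpendicular to AS, so AS runs at -8.100°; with |AS| = 12.4, S = (17.00, -2.457). Then |JS| = |S − J| = 17.18.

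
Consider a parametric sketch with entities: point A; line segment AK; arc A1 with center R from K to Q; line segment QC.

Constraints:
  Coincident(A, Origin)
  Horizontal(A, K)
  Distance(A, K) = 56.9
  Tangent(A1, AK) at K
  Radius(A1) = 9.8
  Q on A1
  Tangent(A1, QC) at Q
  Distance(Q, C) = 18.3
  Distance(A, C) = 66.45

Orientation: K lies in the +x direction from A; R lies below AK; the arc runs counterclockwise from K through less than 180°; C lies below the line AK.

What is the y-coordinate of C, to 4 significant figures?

-30.45

A is at the origin; AK is horizontal with |AK| = 56.9 and K on the +x side, so K = (56.90, 0.000). A1 meets AK tangentially, so RK is at right angles to AK, so R = K + (0, -9.8) = (56.90, -9.800). Since RQ ⟂ QC (tangency), |RC| = √(9.8² + 18.3²) = 20.76 regardless of where Q sits on A1. So C lies on both circle(A, 66.45) and circle(R, 20.76); the below-AK intersection is C = (59.06, -30.45). Q is the foot of the tangent from C: Q = (48.79, -15.30).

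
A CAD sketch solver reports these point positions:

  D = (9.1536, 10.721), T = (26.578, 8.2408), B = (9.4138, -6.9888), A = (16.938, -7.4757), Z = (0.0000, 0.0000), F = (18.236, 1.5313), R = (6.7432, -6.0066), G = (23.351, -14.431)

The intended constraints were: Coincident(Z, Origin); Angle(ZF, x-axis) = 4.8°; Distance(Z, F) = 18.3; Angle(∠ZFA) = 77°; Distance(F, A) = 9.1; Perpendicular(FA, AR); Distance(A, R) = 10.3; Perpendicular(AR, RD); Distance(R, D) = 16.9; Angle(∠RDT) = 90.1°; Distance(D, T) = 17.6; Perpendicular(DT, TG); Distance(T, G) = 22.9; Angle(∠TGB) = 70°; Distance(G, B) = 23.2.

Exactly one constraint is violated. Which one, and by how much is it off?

Distance(G, B) = 23.2 — off by 7.40.

Z = (0.00, 0.00) ✓; ZF at 4.800° ✓; |ZF| = 18.30 ✓; ∠ZFA = 77.00° ✓; |FA| = 9.100 ✓; ∠(FA, AR) = 90.00° ✓; |AR| = 10.30 ✓; ∠(AR, RD) = 90.00° ✓; |RD| = 16.90 ✓; ∠RDT = 90.10° ✓; |DT| = 17.60 ✓; ∠(DT, TG) = 90.00° ✓; |TG| = 22.90 ✓; ∠TGB = 70.00° ✓; |GB| = 15.80 ✗.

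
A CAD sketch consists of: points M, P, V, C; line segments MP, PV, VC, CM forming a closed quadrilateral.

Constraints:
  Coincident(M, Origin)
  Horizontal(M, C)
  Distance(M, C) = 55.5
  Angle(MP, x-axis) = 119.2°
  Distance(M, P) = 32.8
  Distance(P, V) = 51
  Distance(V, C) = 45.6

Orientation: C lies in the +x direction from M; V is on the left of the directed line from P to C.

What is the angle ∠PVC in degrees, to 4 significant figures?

105.6°

Checks: |PV| = 51.00 ✓; |VC| = 45.60 ✓.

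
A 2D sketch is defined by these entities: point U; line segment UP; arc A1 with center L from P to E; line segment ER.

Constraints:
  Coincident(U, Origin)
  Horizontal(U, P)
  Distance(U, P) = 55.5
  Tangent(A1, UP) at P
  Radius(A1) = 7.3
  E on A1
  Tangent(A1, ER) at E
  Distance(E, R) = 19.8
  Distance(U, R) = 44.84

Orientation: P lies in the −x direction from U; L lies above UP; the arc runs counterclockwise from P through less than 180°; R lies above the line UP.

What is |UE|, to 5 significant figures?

49.251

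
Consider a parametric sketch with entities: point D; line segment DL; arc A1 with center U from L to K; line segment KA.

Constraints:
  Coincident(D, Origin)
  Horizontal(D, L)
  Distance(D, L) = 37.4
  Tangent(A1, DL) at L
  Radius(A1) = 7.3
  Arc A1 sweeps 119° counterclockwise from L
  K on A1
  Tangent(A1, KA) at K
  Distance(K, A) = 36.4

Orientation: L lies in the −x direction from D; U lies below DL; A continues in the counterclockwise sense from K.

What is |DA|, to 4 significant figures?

50.04

D is at the origin; DL is horizontal with |DL| = 37.4 and L on the −x side, so L = (-37.40, 0.000). The tangent condition forces UL to be normal to DL, so U = L + (0, -7.3) = (-37.40, -7.300). On A1, L sits at bearing 90° from U; a 119° counterclockwise sweep puts K at bearing 209°, so K = U + 7.3·(cos 209°, sin 209°) = (-43.78, -10.84). A1 meets KA tangentially, so UK is at right angles to KA, so KA runs along (−sin 209°, cos 209°); with |KA| = 36.4, A = (-26.14, -42.68). Then |DA| = |A − D| = 50.04.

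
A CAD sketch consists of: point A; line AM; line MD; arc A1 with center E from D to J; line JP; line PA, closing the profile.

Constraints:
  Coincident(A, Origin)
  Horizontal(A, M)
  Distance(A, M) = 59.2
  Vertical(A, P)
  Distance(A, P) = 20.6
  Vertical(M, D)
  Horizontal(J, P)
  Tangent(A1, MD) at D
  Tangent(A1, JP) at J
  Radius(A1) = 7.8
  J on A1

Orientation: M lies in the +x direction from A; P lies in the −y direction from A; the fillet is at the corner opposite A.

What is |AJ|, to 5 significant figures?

55.374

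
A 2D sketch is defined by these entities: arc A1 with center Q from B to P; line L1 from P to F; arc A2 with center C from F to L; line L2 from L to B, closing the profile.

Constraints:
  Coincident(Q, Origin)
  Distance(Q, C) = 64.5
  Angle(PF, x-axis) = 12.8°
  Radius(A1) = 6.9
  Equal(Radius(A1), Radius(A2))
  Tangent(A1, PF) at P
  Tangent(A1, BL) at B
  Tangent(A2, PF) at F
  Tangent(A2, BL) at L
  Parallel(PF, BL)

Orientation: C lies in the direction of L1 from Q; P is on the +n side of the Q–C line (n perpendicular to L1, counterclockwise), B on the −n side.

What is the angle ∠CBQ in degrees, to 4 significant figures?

83.89°

The slot axis is L1's direction at 12.8°, so u = (cos 12.8°, sin 12.8°) = (0.9751, 0.2215) and n = (−sin 12.8°, cos 12.8°) = (-0.2215, 0.9751). Q is at the origin and C lies 64.5 along u from Q, so C = 64.5·u = (62.90, 14.29). Tangency of A1 to both parallel lines with radius 6.9 puts P and B at Q ± 6.9·n: P = (-1.529, 6.729), B = (1.529, -6.729). Then cos ∠CBQ = BC·BQ / (|BC||BQ|), giving 83.89°.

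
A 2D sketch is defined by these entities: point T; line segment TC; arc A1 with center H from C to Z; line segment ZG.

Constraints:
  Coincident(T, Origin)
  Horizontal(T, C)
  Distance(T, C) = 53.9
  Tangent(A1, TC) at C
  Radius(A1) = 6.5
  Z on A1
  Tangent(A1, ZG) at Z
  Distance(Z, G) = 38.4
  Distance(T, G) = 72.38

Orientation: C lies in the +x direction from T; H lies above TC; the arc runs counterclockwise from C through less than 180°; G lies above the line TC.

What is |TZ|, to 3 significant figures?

60.8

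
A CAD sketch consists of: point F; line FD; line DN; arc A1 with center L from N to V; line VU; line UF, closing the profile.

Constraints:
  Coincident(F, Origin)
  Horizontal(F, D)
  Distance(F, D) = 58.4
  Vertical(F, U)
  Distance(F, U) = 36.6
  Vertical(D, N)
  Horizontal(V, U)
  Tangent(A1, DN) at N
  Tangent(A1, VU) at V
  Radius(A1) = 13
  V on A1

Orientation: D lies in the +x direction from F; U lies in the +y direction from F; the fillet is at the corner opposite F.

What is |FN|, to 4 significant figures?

62.99

F is at the origin; FD is horizontal with |FD| = 58.4 and D on the +x side, so D = (58.40, 0.000). F and U share the same x with |FU| = 36.6 and U on the +y side, so U = (0.000, 36.60). The virtual corner opposite F is at (58.40, 36.60). Since A1 is tangent to DN there, LN ⟂ DN and since A1 is tangent to VU there, LV ⟂ VU, with radius 13.0, so the center L sits 13.0 in from both sides at L = (45.40, 23.60). That places the tangent points at N = (58.40, 23.60) on DN and V = (45.40, 36.60) on VU. Then |FN| = |N − F| = 62.99.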